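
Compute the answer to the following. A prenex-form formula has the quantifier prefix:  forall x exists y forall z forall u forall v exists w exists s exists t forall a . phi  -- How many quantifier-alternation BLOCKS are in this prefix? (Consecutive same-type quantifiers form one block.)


Quantifier-type sequence: A E A A A E E E A  (A=forall, E=exists)
Group into maximal same-type runs:
  Ax1 | Ex1 | Ax3 | Ex3 | Ax1
Number of blocks = 5

5


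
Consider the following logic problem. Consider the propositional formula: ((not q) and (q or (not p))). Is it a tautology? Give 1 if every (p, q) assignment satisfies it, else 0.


Check all 4 assignments:
p=0, q=0: 1
p=0, q=1: 0
p=1, q=0: 0
p=1, q=1: 0
Satisfying count = 1/4.
Tautology iff count = 4: no.

0


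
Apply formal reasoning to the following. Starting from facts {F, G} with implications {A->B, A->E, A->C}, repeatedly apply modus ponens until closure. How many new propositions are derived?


Initial facts: {F, G}
Apply modus ponens to closure:
  (no implication fires)
Final known: {F, G}
New propositions: {(none)}
Count = 0

0


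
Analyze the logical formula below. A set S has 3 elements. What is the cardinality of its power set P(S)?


The power set of a set with n elements has 2^n elements.
|P(S)| = 2^3 = 8

8


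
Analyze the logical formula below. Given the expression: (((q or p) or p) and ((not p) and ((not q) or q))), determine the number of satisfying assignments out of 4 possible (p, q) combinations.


Check all 4 assignments:
p=0, q=0: 0
p=0, q=1: 1
p=1, q=0: 0
p=1, q=1: 0
Count of True = 1

1


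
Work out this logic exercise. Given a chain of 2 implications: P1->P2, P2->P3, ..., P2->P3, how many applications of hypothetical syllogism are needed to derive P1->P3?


With 2 implications in a chain connecting 3 propositions:
P1->P2, P2->P3, ..., P2->P3
Steps needed = (number of implications) - 1 = 2 - 1 = 1

1


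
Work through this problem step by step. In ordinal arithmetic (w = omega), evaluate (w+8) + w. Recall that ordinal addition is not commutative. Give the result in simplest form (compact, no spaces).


Compute (w+8) + w.
Ordinal + is associative but NOT commutative; for finite n>0, n + w = w but w + n stays w+n.
(w+8) + w = w + (8+w) = w + w = w*2 (the finite tail 8 is absorbed by the right w).
Result = w*2

w*2


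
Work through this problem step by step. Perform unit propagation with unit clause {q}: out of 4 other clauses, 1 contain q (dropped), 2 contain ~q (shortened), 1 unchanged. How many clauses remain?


Satisfied (removed): 1
Shortened (remain): 2
Unchanged (remain): 1
Remaining = 2 + 1 = 3

3


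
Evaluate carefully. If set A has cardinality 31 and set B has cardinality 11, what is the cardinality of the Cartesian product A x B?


The Cartesian product A x B contains all ordered pairs (a, b).
|A x B| = |A| * |B| = 31 * 11 = 341

341


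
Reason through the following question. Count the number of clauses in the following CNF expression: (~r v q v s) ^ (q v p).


A CNF formula is a conjunction of clauses.
Clauses are separated by ^.
Counting the conjuncts: 2 clauses.

2


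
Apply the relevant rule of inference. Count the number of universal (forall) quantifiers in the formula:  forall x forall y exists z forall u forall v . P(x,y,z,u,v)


Quantifier prefix: forall x forall y exists z forall u forall v
Mark each quantifier type:
  U U E U U
Universal count = 4, Existential count = 1
Asked for universal (forall) quantifiers: 4

4


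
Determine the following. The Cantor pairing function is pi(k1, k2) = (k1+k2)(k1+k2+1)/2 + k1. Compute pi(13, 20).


k1 + k2 = 33
(k1+k2)(k1+k2+1)/2 = 33 * 34 / 2 = 561
pi = 561 + 13 = 574

574


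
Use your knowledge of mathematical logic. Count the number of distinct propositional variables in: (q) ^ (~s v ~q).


Identify each variable that appears in the formula.
Variables found: q, s
Count = 2

2


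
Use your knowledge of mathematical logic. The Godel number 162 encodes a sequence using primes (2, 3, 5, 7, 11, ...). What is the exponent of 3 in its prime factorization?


Factorize 162 by dividing by 3 repeatedly.
Division steps: 3 divides 162 exactly 4 time(s).
Exponent of 3 = 4

4


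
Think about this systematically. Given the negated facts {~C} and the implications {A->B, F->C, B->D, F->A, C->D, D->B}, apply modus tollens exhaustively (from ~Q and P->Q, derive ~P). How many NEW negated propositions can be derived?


Initial negated facts: {~C}
Apply modus tollens to closure:
  ~C and F->C  =>  ~F
Final negated: {~C, ~F}
New negations: {~F}
Count = 1

1


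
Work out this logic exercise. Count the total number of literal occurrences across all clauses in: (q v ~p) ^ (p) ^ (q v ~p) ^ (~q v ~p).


Counting literals in each clause:
Clause 1: 2 literal(s)
Clause 2: 1 literal(s)
Clause 3: 2 literal(s)
Clause 4: 2 literal(s)
Total = 7

7


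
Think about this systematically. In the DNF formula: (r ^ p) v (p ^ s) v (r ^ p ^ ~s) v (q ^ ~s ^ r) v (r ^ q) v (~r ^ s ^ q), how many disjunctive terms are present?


A DNF formula is a disjunction of terms (conjunctions).
Terms are separated by v.
Counting the disjuncts: 6 terms.

6


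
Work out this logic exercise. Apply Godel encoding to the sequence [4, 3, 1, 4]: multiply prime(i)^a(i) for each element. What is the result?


Encode each element as an exponent of the corresponding prime:
  2^4 = 16
  3^3 = 27
  5^1 = 5
  7^4 = 2401
Product = 16 * 27 * 5 * 2401 = 5186160

5186160


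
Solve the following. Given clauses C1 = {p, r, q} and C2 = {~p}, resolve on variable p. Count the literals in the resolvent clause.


Remove p from C1 and ~p from C2.
C1 remainder: {r, q}
C2 remainder: {}
Union (resolvent): {q, r}
Resolvent has 2 literal(s).

2


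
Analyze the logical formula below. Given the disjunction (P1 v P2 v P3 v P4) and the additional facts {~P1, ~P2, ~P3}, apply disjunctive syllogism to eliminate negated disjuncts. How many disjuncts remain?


Original disjuncts (4): P1, P2, P3, P4
Negated (eliminate): ~P1, ~P2, ~P3
Remaining disjuncts: P4
Count = 4 - 3 = 1

1


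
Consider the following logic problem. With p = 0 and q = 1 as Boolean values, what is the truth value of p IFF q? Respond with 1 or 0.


p = 0, q = 1
Operation: p IFF q
Evaluate: 0 IFF 1 = 0

0


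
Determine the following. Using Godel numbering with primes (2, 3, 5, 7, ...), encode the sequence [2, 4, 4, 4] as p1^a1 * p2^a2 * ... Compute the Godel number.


Encode each element as an exponent of the corresponding prime:
  2^2 = 4
  3^4 = 81
  5^4 = 625
  7^4 = 2401
Product = 4 * 81 * 625 * 2401 = 486202500

486202500


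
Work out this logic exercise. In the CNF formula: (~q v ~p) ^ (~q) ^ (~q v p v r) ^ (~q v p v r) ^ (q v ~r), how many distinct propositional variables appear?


Identify each variable that appears in the formula.
Variables found: p, q, r
Count = 3

3


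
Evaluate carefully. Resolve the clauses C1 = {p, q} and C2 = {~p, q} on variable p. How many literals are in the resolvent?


Remove p from C1 and ~p from C2.
C1 remainder: {q}
C2 remainder: {q}
Union (resolvent): {q}
Resolvent has 1 literal(s).

1


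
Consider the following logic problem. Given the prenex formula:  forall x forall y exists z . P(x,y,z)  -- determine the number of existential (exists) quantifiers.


Quantifier prefix: forall x forall y exists z
Mark each quantifier type:
  U U E
Universal count = 2, Existential count = 1
Asked for existential (exists) quantifiers: 1

1


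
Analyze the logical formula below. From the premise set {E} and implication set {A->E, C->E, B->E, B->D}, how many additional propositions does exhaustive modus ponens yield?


Initial facts: {E}
Apply modus ponens to closure:
  (no implication fires)
Final known: {E}
New propositions: {(none)}
Count = 0

0


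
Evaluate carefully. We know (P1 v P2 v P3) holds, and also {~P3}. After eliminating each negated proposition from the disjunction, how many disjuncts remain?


Original disjuncts (3): P1, P2, P3
Negated (eliminate): ~P3
Remaining disjuncts: P1, P2
Count = 3 - 1 = 2

2


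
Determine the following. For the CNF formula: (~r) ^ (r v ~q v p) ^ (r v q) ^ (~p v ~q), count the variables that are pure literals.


Check each variable for pure literal status:
p: mixed (not pure)
q: mixed (not pure)
r: mixed (not pure)
Pure literal count = 0

0


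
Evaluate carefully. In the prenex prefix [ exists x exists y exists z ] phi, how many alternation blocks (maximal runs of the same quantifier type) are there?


Quantifier-type sequence: E E E  (A=forall, E=exists)
Group into maximal same-type runs:
  Ex3
Number of blocks = 1

1


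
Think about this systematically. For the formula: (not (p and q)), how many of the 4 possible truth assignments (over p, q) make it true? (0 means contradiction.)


Check all 4 assignments:
p=0, q=0: 1
p=0, q=1: 1
p=1, q=0: 1
p=1, q=1: 0
Count of True = 3

3


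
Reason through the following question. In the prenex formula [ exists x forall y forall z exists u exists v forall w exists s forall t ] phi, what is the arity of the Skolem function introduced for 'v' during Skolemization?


Quantifier prefix: exists x forall y forall z exists u exists v forall w exists s forall t
'v' is existentially quantified at position 5.
Universal variables preceding it: y, z
Skolem function arity = 2

2


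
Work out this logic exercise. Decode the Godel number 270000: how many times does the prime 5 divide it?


Factorize 270000 by dividing by 5 repeatedly.
Division steps: 5 divides 270000 exactly 4 time(s).
Exponent of 5 = 4

4


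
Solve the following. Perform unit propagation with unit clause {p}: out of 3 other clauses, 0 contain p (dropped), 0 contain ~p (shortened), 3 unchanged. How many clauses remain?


Satisfied (removed): 0
Shortened (remain): 0
Unchanged (remain): 3
Remaining = 0 + 3 = 3

3


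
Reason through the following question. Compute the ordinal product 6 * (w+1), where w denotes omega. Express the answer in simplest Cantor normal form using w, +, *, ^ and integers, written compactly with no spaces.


Compute 6 * (w+1).
Ordinal * is associative and left-distributive over +, but NOT commutative; for finite n>1, n*w = w but w*n stays w*n.
By left-distributivity: 6 * (w+1) = 6*w + 6*1 = w + 6 = w+6.
Result = w+6

w+6


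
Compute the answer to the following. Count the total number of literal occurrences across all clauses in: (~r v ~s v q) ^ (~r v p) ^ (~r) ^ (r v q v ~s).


Counting literals in each clause:
Clause 1: 3 literal(s)
Clause 2: 2 literal(s)
Clause 3: 1 literal(s)
Clause 4: 3 literal(s)
Total = 9

9


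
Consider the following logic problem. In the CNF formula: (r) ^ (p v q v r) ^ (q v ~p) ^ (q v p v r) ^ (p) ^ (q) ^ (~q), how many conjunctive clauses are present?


A CNF formula is a conjunction of clauses.
Clauses are separated by ^.
Counting the conjuncts: 7 clauses.

7


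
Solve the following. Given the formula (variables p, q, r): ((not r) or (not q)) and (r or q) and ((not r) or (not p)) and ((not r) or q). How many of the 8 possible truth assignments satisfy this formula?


Evaluate all 8 assignments for p, q, r:
p=0, q=0, r=0: 0
p=0, q=0, r=1: 0
p=0, q=1, r=0: 1
p=0, q=1, r=1: 0
p=1, q=0, r=0: 0
p=1, q=0, r=1: 0
p=1, q=1, r=0: 1
p=1, q=1, r=1: 0
Satisfying count = 2

2


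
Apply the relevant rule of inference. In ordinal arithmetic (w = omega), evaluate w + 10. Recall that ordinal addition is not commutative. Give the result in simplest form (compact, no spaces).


Compute w + 10.
Ordinal + is associative but NOT commutative; for finite n>0, n + w = w but w + n stays w+n.
w + 10 is already in normal form (a successor ordinal beyond w).
Result = w+10

w+10


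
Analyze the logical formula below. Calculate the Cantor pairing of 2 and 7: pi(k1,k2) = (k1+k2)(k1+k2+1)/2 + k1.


k1 + k2 = 9
(k1+k2)(k1+k2+1)/2 = 9 * 10 / 2 = 45
pi = 45 + 2 = 47

47


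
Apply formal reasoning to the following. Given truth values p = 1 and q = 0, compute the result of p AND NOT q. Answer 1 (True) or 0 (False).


p = 1, q = 0
Operation: p AND NOT q
Evaluate: 1 AND NOT 0 = 1

1


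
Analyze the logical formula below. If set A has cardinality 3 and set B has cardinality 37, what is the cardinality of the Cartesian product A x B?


The Cartesian product A x B contains all ordered pairs (a, b).
|A x B| = |A| * |B| = 3 * 37 = 111

111


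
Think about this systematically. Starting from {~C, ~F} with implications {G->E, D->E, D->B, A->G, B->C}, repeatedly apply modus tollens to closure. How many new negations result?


Initial negated facts: {~C, ~F}
Apply modus tollens to closure:
  ~C and B->C  =>  ~B
  ~B and D->B  =>  ~D
Final negated: {~B, ~C, ~D, ~F}
New negations: {~B, ~D}
Count = 2

2


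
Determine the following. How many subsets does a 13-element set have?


The power set of a set with n elements has 2^n elements.
|P(S)| = 2^13 = 8192

8192


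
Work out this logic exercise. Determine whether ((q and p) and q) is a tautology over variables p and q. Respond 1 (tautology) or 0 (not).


Check all 4 assignments:
p=0, q=0: 0
p=0, q=1: 0
p=1, q=0: 0
p=1, q=1: 1
Satisfying count = 1/4.
Tautology iff count = 4: no.

0


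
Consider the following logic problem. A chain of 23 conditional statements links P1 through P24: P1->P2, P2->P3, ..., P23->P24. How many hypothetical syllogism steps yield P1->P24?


With 23 implications in a chain connecting 24 propositions:
P1->P2, P2->P3, ..., P23->P24
Steps needed = (number of implications) - 1 = 23 - 1 = 22

22


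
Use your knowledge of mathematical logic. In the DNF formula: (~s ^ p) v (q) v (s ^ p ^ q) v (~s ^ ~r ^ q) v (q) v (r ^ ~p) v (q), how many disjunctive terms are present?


A DNF formula is a disjunction of terms (conjunctions).
Terms are separated by v.
Counting the disjuncts: 7 terms.

7


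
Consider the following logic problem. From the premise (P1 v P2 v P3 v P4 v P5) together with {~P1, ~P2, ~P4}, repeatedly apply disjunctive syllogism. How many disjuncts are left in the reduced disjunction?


Original disjuncts (5): P1, P2, P3, P4, P5
Negated (eliminate): ~P1, ~P2, ~P4
Remaining disjuncts: P3, P5
Count = 5 - 3 = 2

2


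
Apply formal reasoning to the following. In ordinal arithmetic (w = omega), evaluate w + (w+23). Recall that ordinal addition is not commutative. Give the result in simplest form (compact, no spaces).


Compute w + (w+23).
Ordinal + is associative but NOT commutative; for finite n>0, n + w = w but w + n stays w+n.
w + (w+23) = (w+w) + 23 = w*2+23.
Result = w*2+23

w*2+23


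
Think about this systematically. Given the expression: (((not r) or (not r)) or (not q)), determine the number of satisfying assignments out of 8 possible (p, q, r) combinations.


Check all 8 assignments:
p=0, q=0, r=0: 1
p=0, q=0, r=1: 1
p=0, q=1, r=0: 1
p=0, q=1, r=1: 0
p=1, q=0, r=0: 1
p=1, q=0, r=1: 1
p=1, q=1, r=0: 1
p=1, q=1, r=1: 0
Count of True = 6

6


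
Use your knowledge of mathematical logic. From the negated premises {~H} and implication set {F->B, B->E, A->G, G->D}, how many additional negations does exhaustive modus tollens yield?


Initial negated facts: {~H}
Apply modus tollens to closure:
  (no implication fires)
Final negated: {~H}
New negations: {(none)}
Count = 0

0


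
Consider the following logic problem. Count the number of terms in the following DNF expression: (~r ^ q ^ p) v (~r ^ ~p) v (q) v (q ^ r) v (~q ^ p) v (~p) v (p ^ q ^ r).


A DNF formula is a disjunction of terms (conjunctions).
Terms are separated by v.
Counting the disjuncts: 7 terms.

7


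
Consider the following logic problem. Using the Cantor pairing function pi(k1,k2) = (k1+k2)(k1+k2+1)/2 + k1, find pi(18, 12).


k1 + k2 = 30
(k1+k2)(k1+k2+1)/2 = 30 * 31 / 2 = 465
pi = 465 + 18 = 483

483


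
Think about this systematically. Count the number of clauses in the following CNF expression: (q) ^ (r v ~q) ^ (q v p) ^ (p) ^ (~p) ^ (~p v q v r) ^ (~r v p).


A CNF formula is a conjunction of clauses.
Clauses are separated by ^.
Counting the conjuncts: 7 clauses.

7


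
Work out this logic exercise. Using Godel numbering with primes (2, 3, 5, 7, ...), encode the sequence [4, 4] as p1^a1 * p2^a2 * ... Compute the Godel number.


Encode each element as an exponent of the corresponding prime:
  2^4 = 16
  3^4 = 81
Product = 16 * 81 = 1296

1296


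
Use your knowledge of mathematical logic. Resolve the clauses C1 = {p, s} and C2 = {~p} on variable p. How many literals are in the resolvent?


Remove p from C1 and ~p from C2.
C1 remainder: {s}
C2 remainder: {}
Union (resolvent): {s}
Resolvent has 1 literal(s).

1


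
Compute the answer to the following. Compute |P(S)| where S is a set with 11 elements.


The power set of a set with n elements has 2^n elements.
|P(S)| = 2^11 = 2048

2048


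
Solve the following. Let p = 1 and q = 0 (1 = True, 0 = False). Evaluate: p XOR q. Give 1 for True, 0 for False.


p = 1, q = 0
Operation: p XOR q
Evaluate: 1 XOR 0 = 1

1


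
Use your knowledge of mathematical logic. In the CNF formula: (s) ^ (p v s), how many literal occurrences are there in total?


Counting literals in each clause:
Clause 1: 1 literal(s)
Clause 2: 2 literal(s)
Total = 3

3


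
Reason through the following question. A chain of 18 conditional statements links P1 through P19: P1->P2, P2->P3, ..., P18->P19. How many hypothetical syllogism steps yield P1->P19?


With 18 implications in a chain connecting 19 propositions:
P1->P2, P2->P3, ..., P18->P19
Steps needed = (number of implications) - 1 = 18 - 1 = 17

17


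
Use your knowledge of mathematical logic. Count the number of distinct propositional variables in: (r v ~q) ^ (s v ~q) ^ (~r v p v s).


Identify each variable that appears in the formula.
Variables found: p, q, r, s
Count = 4

4


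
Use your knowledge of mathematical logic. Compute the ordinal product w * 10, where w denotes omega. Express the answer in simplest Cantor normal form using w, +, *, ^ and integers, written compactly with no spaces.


Compute w * 10.
Ordinal * is associative and left-distributive over +, but NOT commutative; for finite n>1, n*w = w but w*n stays w*n.
w * 10 means 10 copies of w concatenated: w*10.
Result = w*10

w*10


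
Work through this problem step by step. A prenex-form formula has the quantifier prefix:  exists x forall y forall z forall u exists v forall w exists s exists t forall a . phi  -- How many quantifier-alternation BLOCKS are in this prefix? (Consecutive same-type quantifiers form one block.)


Quantifier-type sequence: E A A A E A E E A  (A=forall, E=exists)
Group into maximal same-type runs:
  Ex1 | Ax3 | Ex1 | Ax1 | Ex2 | Ax1
Number of blocks = 6

6


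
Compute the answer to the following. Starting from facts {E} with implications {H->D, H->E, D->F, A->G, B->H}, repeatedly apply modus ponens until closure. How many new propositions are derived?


Initial facts: {E}
Apply modus ponens to closure:
  (no implication fires)
Final known: {E}
New propositions: {(none)}
Count = 0

0


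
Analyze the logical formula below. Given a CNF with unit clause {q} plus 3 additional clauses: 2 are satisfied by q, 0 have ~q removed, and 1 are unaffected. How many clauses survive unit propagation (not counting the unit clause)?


Satisfied (removed): 2
Shortened (remain): 0
Unchanged (remain): 1
Remaining = 0 + 1 = 1

1


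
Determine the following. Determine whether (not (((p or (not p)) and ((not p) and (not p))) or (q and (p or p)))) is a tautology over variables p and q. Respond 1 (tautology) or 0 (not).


Check all 4 assignments:
p=0, q=0: 0
p=0, q=1: 0
p=1, q=0: 1
p=1, q=1: 0
Satisfying count = 1/4.
Tautology iff count = 4: no.

0


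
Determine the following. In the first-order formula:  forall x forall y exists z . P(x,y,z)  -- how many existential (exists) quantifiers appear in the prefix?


Quantifier prefix: forall x forall y exists z
Mark each quantifier type:
  U U E
Universal count = 2, Existential count = 1
Asked for existential (exists) quantifiers: 1

1


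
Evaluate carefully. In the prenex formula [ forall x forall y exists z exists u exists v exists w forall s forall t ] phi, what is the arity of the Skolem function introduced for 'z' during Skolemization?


Quantifier prefix: forall x forall y exists z exists u exists v exists w forall s forall t
'z' is existentially quantified at position 3.
Universal variables preceding it: x, y
Skolem function arity = 2

2


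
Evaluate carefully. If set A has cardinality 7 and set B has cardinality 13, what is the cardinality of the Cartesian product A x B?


The Cartesian product A x B contains all ordered pairs (a, b).
|A x B| = |A| * |B| = 7 * 13 = 91

91


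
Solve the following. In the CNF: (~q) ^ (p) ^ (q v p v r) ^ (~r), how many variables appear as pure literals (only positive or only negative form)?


Check each variable for pure literal status:
p: pure positive
q: mixed (not pure)
r: mixed (not pure)
Pure literal count = 1

1


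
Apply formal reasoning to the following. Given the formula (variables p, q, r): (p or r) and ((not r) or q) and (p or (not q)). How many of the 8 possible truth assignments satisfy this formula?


Evaluate all 8 assignments for p, q, r:
p=0, q=0, r=0: 0
p=0, q=0, r=1: 0
p=0, q=1, r=0: 0
p=0, q=1, r=1: 0
p=1, q=0, r=0: 1
p=1, q=0, r=1: 0
p=1, q=1, r=0: 1
p=1, q=1, r=1: 1
Satisfying count = 3

3


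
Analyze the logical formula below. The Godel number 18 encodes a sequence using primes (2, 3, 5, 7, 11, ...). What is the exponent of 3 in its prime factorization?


Factorize 18 by dividing by 3 repeatedly.
Division steps: 3 divides 18 exactly 2 time(s).
Exponent of 3 = 2

2


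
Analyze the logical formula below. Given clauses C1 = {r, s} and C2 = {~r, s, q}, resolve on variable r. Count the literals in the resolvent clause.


Remove r from C1 and ~r from C2.
C1 remainder: {s}
C2 remainder: {s, q}
Union (resolvent): {q, s}
Resolvent has 2 literal(s).

2


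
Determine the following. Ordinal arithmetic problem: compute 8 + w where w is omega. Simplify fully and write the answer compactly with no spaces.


Compute 8 + w.
Ordinal + is associative but NOT commutative; for finite n>0, n + w = w but w + n stays w+n.
Any finite left addend is absorbed by w on the right: 8 + w = w.
Result = w

w


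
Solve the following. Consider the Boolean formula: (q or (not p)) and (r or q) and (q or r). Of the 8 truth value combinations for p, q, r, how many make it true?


Evaluate all 8 assignments for p, q, r:
p=0, q=0, r=0: 0
p=0, q=0, r=1: 1
p=0, q=1, r=0: 1
p=0, q=1, r=1: 1
p=1, q=0, r=0: 0
p=1, q=0, r=1: 0
p=1, q=1, r=0: 1
p=1, q=1, r=1: 1
Satisfying count = 5

5


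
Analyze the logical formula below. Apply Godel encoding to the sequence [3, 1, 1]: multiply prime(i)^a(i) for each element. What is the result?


Encode each element as an exponent of the corresponding prime:
  2^3 = 8
  3^1 = 3
  5^1 = 5
Product = 8 * 3 * 5 = 120

120


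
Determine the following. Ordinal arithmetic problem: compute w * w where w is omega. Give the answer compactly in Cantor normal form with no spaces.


Compute w * w.
Ordinal * is associative and left-distributive over +, but NOT commutative; for finite n>1, n*w = w but w*n stays w*n.
w * w = w^2 by definition.
Result = w^2

w^2


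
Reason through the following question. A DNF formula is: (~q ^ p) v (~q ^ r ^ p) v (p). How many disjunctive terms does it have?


A DNF formula is a disjunction of terms (conjunctions).
Terms are separated by v.
Counting the disjuncts: 3 terms.

3


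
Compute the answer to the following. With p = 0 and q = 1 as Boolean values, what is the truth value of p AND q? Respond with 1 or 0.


p = 0, q = 1
Operation: p AND q
Evaluate: 0 AND 1 = 0

0


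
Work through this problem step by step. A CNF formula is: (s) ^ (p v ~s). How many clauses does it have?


A CNF formula is a conjunction of clauses.
Clauses are separated by ^.
Counting the conjuncts: 2 clauses.

2


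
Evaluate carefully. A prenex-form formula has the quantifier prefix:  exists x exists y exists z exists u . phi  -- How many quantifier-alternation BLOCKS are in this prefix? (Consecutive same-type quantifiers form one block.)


Quantifier-type sequence: E E E E  (A=forall, E=exists)
Group into maximal same-type runs:
  Ex4
Number of blocks = 1

1


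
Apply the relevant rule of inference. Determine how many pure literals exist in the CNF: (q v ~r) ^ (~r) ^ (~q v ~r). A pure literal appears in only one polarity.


Check each variable for pure literal status:
p: absent (not pure)
q: mixed (not pure)
r: pure negative
Pure literal count = 1

1


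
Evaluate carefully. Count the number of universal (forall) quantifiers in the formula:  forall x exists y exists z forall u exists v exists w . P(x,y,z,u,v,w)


Quantifier prefix: forall x exists y exists z forall u exists v exists w
Mark each quantifier type:
  U E E U E E
Universal count = 2, Existential count = 4
Asked for universal (forall) quantifiers: 2

2


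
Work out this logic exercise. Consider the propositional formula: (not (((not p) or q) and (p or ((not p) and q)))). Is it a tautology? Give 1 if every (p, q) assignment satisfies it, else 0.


Check all 4 assignments:
p=0, q=0: 1
p=0, q=1: 0
p=1, q=0: 1
p=1, q=1: 0
Satisfying count = 2/4.
Tautology iff count = 4: no.

0


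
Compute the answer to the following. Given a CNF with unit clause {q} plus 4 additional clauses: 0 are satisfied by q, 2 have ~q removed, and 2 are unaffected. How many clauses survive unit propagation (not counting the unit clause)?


Satisfied (removed): 0
Shortened (remain): 2
Unchanged (remain): 2
Remaining = 2 + 2 = 4

4


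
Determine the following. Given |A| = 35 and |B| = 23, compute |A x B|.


The Cartesian product A x B contains all ordered pairs (a, b).
|A x B| = |A| * |B| = 35 * 23 = 805

805


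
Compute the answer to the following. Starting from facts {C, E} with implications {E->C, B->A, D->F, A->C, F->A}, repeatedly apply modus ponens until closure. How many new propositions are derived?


Initial facts: {C, E}
Apply modus ponens to closure:
  (no implication fires)
Final known: {C, E}
New propositions: {(none)}
Count = 0

0


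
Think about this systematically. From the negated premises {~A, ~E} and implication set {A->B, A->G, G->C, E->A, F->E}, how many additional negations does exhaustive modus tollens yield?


Initial negated facts: {~A, ~E}
Apply modus tollens to closure:
  ~E and F->E  =>  ~F
Final negated: {~A, ~E, ~F}
New negations: {~F}
Count = 1

1


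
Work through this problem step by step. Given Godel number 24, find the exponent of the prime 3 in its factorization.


Factorize 24 by dividing by 3 repeatedly.
Division steps: 3 divides 24 exactly 1 time(s).
Exponent of 3 = 1

1


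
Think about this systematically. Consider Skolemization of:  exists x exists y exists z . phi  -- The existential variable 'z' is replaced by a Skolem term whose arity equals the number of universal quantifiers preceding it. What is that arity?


Quantifier prefix: exists x exists y exists z
'z' is existentially quantified at position 3.
No universal quantifiers precede it.
Skolem function arity = 0 (a Skolem constant)

0


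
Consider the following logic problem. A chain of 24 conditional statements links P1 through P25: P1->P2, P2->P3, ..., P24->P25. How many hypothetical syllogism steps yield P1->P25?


With 24 implications in a chain connecting 25 propositions:
P1->P2, P2->P3, ..., P24->P25
Steps needed = (number of implications) - 1 = 24 - 1 = 23

23


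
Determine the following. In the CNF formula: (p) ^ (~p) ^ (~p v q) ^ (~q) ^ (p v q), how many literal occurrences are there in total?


Counting literals in each clause:
Clause 1: 1 literal(s)
Clause 2: 1 literal(s)
Clause 3: 2 literal(s)
Clause 4: 1 literal(s)
Clause 5: 2 literal(s)
Total = 7

7


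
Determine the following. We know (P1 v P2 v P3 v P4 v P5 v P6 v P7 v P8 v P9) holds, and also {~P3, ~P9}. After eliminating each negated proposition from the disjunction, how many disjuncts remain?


Original disjuncts (9): P1, P2, P3, P4, P5, P6, P7, P8, P9
Negated (eliminate): ~P3, ~P9
Remaining disjuncts: P1, P2, P4, P5, P6, P7, P8
Count = 9 - 2 = 7

7


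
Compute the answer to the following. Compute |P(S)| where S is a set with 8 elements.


The power set of a set with n elements has 2^n elements.
|P(S)| = 2^8 = 256

256


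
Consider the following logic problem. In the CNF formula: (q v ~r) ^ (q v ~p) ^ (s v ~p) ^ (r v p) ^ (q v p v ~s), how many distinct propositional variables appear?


Identify each variable that appears in the formula.
Variables found: p, q, r, s
Count = 4

4


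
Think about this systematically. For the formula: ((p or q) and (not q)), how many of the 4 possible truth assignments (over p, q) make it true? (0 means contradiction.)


Check all 4 assignments:
p=0, q=0: 0
p=0, q=1: 0
p=1, q=0: 1
p=1, q=1: 0
Count of True = 1

1


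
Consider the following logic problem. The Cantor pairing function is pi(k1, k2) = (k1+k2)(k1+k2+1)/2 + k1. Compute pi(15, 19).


k1 + k2 = 34
(k1+k2)(k1+k2+1)/2 = 34 * 35 / 2 = 595
pi = 595 + 15 = 610

610


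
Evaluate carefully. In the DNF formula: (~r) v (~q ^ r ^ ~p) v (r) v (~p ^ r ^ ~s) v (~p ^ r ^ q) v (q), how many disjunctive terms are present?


A DNF formula is a disjunction of terms (conjunctions).
Terms are separated by v.
Counting the disjuncts: 6 terms.

6


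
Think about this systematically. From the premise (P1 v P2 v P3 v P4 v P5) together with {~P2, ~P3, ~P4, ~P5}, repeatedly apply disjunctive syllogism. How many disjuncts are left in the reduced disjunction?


Original disjuncts (5): P1, P2, P3, P4, P5
Negated (eliminate): ~P2, ~P3, ~P4, ~P5
Remaining disjuncts: P1
Count = 5 - 4 = 1

1


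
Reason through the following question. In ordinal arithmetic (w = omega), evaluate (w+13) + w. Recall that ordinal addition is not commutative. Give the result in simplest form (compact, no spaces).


Compute (w+13) + w.
Ordinal + is associative but NOT commutative; for finite n>0, n + w = w but w + n stays w+n.
(w+13) + w = w + (13+w) = w + w = w*2 (the finite tail 13 is absorbed by the right w).
Result = w*2

w*2


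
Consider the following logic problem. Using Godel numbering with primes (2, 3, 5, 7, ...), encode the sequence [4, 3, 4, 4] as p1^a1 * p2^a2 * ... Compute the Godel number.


Encode each element as an exponent of the corresponding prime:
  2^4 = 16
  3^3 = 27
  5^4 = 625
  7^4 = 2401
Product = 16 * 27 * 625 * 2401 = 648270000

648270000


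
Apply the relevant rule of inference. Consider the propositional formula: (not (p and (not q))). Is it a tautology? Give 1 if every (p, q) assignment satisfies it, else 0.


Check all 4 assignments:
p=0, q=0: 1
p=0, q=1: 1
p=1, q=0: 0
p=1, q=1: 1
Satisfying count = 3/4.
Tautology iff count = 4: no.

0


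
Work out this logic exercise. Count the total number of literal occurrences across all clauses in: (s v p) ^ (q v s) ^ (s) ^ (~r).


Counting literals in each clause:
Clause 1: 2 literal(s)
Clause 2: 2 literal(s)
Clause 3: 1 literal(s)
Clause 4: 1 literal(s)
Total = 6

6


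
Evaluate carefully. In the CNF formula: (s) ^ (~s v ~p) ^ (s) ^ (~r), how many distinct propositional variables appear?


Identify each variable that appears in the formula.
Variables found: p, r, s
Count = 3

3


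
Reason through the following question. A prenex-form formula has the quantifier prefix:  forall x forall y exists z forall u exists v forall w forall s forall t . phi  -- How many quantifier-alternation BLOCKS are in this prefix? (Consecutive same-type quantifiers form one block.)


Quantifier-type sequence: A A E A E A A A  (A=forall, E=exists)
Group into maximal same-type runs:
  Ax2 | Ex1 | Ax1 | Ex1 | Ax3
Number of blocks = 5

5


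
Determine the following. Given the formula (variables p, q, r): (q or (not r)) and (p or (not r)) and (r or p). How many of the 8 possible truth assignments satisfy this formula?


Evaluate all 8 assignments for p, q, r:
p=0, q=0, r=0: 0
p=0, q=0, r=1: 0
p=0, q=1, r=0: 0
p=0, q=1, r=1: 0
p=1, q=0, r=0: 1
p=1, q=0, r=1: 0
p=1, q=1, r=0: 1
p=1, q=1, r=1: 1
Satisfying count = 3

3


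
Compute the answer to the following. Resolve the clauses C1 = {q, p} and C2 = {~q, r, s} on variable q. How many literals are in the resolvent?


Remove q from C1 and ~q from C2.
C1 remainder: {p}
C2 remainder: {r, s}
Union (resolvent): {p, r, s}
Resolvent has 3 literal(s).

3


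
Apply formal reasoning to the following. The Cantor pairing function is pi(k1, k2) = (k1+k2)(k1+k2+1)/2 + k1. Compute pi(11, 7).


k1 + k2 = 18
(k1+k2)(k1+k2+1)/2 = 18 * 19 / 2 = 171
pi = 171 + 11 = 182

182


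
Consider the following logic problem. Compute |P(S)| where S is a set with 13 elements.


The power set of a set with n elements has 2^n elements.
|P(S)| = 2^13 = 8192

8192


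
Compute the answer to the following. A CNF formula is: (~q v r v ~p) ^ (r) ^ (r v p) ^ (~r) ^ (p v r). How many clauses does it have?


A CNF formula is a conjunction of clauses.
Clauses are separated by ^.
Counting the conjuncts: 5 clauses.

5


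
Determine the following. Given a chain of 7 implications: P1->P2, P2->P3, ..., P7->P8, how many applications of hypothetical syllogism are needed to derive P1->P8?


With 7 implications in a chain connecting 8 propositions:
P1->P2, P2->P3, ..., P7->P8
Steps needed = (number of implications) - 1 = 7 - 1 = 6

6


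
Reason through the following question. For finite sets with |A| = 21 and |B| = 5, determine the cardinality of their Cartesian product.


The Cartesian product A x B contains all ordered pairs (a, b).
|A x B| = |A| * |B| = 21 * 5 = 105

105


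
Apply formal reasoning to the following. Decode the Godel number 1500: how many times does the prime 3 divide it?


Factorize 1500 by dividing by 3 repeatedly.
Division steps: 3 divides 1500 exactly 1 time(s).
Exponent of 3 = 1

1


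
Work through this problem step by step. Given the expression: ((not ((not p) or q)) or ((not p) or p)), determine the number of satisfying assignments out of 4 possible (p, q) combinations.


Check all 4 assignments:
p=0, q=0: 1
p=0, q=1: 1
p=1, q=0: 1
p=1, q=1: 1
Count of True = 4

4


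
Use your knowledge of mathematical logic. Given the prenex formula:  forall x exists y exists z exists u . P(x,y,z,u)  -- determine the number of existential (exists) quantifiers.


Quantifier prefix: forall x exists y exists z exists u
Mark each quantifier type:
  U E E E
Universal count = 1, Existential count = 3
Asked for existential (exists) quantifiers: 3

3


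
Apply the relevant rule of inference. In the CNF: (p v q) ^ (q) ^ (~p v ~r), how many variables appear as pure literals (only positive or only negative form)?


Check each variable for pure literal status:
p: mixed (not pure)
q: pure positive
r: pure negative
Pure literal count = 2

2


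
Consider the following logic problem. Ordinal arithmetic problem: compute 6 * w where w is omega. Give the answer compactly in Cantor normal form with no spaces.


Compute 6 * w.
Ordinal * is associative and left-distributive over +, but NOT commutative; for finite n>1, n*w = w but w*n stays w*n.
For finite n>0, n * w = sup{n*k : k<w} = w. So 6 * w = w.
Result = w

w


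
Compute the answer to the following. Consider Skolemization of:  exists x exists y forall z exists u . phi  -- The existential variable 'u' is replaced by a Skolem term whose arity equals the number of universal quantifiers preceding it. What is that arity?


Quantifier prefix: exists x exists y forall z exists u
'u' is existentially quantified at position 4.
Universal variables preceding it: z
Skolem function arity = 1

1


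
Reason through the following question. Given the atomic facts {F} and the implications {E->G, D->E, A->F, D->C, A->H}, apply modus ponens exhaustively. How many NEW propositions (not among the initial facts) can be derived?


Initial facts: {F}
Apply modus ponens to closure:
  (no implication fires)
Final known: {F}
New propositions: {(none)}
Count = 0

0


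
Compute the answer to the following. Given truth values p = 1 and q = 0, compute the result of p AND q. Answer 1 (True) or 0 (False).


p = 1, q = 0
Operation: p AND q
Evaluate: 1 AND 0 = 0

0


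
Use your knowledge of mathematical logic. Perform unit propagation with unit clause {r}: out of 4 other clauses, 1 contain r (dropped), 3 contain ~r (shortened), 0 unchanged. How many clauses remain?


Satisfied (removed): 1
Shortened (remain): 3
Unchanged (remain): 0
Remaining = 3 + 0 = 3

3


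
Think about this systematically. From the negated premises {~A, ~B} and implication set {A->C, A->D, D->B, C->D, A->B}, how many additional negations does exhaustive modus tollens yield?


Initial negated facts: {~A, ~B}
Apply modus tollens to closure:
  ~B and D->B  =>  ~D
  ~D and C->D  =>  ~C
Final negated: {~A, ~B, ~C, ~D}
New negations: {~C, ~D}
Count = 2

2


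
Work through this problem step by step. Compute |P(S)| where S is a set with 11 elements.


The power set of a set with n elements has 2^n elements.
|P(S)| = 2^11 = 2048

2048


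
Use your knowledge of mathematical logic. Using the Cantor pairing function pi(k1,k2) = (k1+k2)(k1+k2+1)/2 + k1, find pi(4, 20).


k1 + k2 = 24
(k1+k2)(k1+k2+1)/2 = 24 * 25 / 2 = 300
pi = 300 + 4 = 304

304


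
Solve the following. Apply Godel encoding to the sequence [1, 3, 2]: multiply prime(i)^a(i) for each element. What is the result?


Encode each element as an exponent of the corresponding prime:
  2^1 = 2
  3^3 = 27
  5^2 = 25
Product = 2 * 27 * 25 = 1350

1350


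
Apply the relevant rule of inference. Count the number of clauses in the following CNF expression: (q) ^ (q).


A CNF formula is a conjunction of clauses.
Clauses are separated by ^.
Counting the conjuncts: 2 clauses.

2


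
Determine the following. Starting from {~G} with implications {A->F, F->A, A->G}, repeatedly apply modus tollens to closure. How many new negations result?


Initial negated facts: {~G}
Apply modus tollens to closure:
  ~G and A->G  =>  ~A
  ~A and F->A  =>  ~F
Final negated: {~A, ~F, ~G}
New negations: {~A, ~F}
Count = 2

2


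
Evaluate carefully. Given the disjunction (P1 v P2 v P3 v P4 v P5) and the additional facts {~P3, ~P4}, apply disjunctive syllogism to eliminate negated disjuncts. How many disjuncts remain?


Original disjuncts (5): P1, P2, P3, P4, P5
Negated (eliminate): ~P3, ~P4
Remaining disjuncts: P1, P2, P5
Count = 5 - 2 = 3

3


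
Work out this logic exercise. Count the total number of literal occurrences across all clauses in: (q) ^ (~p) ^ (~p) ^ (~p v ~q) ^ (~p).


Counting literals in each clause:
Clause 1: 1 literal(s)
Clause 2: 1 literal(s)
Clause 3: 1 literal(s)
Clause 4: 2 literal(s)
Clause 5: 1 literal(s)
Total = 6

6


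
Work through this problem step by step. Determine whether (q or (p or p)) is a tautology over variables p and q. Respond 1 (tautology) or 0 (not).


Check all 4 assignments:
p=0, q=0: 0
p=0, q=1: 1
p=1, q=0: 1
p=1, q=1: 1
Satisfying count = 3/4.
Tautology iff count = 4: no.

0


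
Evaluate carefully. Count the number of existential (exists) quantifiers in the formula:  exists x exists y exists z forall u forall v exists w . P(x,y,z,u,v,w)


Quantifier prefix: exists x exists y exists z forall u forall v exists w
Mark each quantifier type:
  E E E U U E
Universal count = 2, Existential count = 4
Asked for existential (exists) quantifiers: 4

4


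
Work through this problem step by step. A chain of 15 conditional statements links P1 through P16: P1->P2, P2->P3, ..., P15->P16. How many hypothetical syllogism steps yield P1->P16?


With 15 implications in a chain connecting 16 propositions:
P1->P2, P2->P3, ..., P15->P16
Steps needed = (number of implications) - 1 = 15 - 1 = 14

14
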